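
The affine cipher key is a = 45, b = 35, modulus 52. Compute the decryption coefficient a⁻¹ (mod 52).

Run Euclid on (52, 45):
52 = 1×45 + 7
45 = 6×7 + 3
7 = 2×3 + 1
3 = 3×1 + 0
The gcd is 1. Working backward:
1 = 7 − 2·3
1 = −2·45 + 13·7
1 = 13·52 − 15·45
Hence 45⁻¹ ≡ -15 ≡ 37 (mod 52).

37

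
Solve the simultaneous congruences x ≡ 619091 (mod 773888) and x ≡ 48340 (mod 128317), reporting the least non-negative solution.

69621131347

Write x = 619091 + 773888·k. Then 773888·k ≡ 48340 − 619091 ≡ 70834 (mod 128317).
Need 773888⁻¹ mod 128317. Extended Euclid on (128317, 3986):
128317 = 32*3986 + 765
3986 = 5*765 + 161
765 = 4*161 + 121
161 = 1*121 + 40
121 = 3*40 + 1
40 = 40*1 + 0
Back-substitute:
1 = 121 − 3·40
1 = −3·161 + 4·121
1 = 4·765 − 19·161
1 = −19·3986 + 99·765
1 = 99·128317 − 3187·3986
773888⁻¹ ≡ 125130 (mod 128317), so k ≡ 125130·70834 ≡ 89962 (mod 128317).
x = 619091 + 773888·89962 = 69621131347.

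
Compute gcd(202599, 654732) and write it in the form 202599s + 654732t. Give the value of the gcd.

9

Euclidean algorithm:
654732 = 3*202599 + 46935
202599 = 4*46935 + 14859
46935 = 3*14859 + 2358
14859 = 6*2358 + 711
2358 = 3*711 + 225
711 = 3*225 + 36
225 = 6*36 + 9
36 = 4*9 + 0
gcd(202599, 654732) = 9.
Back-substituting:
9 = 225 − 6·36
9 = −6·711 + 19·225
9 = 19·2358 − 63·711
9 = −63·14859 + 397·2358
9 = 397·46935 − 1254·14859
9 = −1254·202599 + 5413·46935
9 = 5413·654732 − 17493·202599
So 9 = (5413)·654732 + (-17493)·202599.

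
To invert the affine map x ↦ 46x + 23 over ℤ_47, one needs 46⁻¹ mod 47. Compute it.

Extended Euclidean algorithm:
47 = 1·46 + 1
46 = 46·1 + 0
The gcd is 1. Working backward:
1 = 47 − 46
Hence 46⁻¹ ≡ -1 ≡ 46 (mod 47).

46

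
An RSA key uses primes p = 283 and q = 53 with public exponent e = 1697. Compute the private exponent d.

φ(n) = (p−1)(q−1) = 282·52 = 14664.
Need d with 1697·d ≡ 1 (mod 14664). Apply the extended Euclidean algorithm:
14664 = 8*1697 + 1088
1697 = 1*1088 + 609
1088 = 1*609 + 479
609 = 1*479 + 130
479 = 3*130 + 89
130 = 1*89 + 41
89 = 2*41 + 7
41 = 5*7 + 6
7 = 1*6 + 1
6 = 6*1 + 0
Back-substitute:
1 = 7 − 6
1 = −41 + 6·7
1 = 6·89 − 13·41
1 = −13·130 + 19·89
1 = 19·479 − 70·130
1 = −70·609 + 89·479
1 = 89·1088 − 159·609
1 = −159·1697 + 248·1088
1 = 248·14664 − 2143·1697
So 1697·(-2143) ≡ 1 (mod 14664), hence d ≡ -2143 ≡ 12521 (mod 14664).

12521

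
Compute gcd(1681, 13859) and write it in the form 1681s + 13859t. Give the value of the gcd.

Apply Euclid's algorithm to 13859 and 1681:
13859 = 8·1681 + 411
1681 = 4·411 + 37
411 = 11·37 + 4
37 = 9·4 + 1
4 = 4·1 + 0
gcd(1681, 13859) = 1.
Back-substituting:
1 = 37 − 9·4
1 = −9·411 + 100·37
1 = 100·1681 − 409·411
1 = −409·13859 + 3372·1681
So 1 = (-409)·13859 + (3372)·1681.

1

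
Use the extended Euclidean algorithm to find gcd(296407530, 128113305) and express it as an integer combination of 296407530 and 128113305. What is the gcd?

Apply Euclid's algorithm to 296407530 and 128113305:
296407530 = 2*128113305 + 40180920
128113305 = 3*40180920 + 7570545
40180920 = 5*7570545 + 2328195
7570545 = 3*2328195 + 585960
2328195 = 3*585960 + 570315
585960 = 1*570315 + 15645
570315 = 36*15645 + 7095
15645 = 2*7095 + 1455
7095 = 4*1455 + 1275
1455 = 1*1275 + 180
1275 = 7*180 + 15
180 = 12*15 + 0
gcd(296407530, 128113305) = 15.
Working backward:
15 = 1275 − 7·180
15 = −7·1455 + 8·1275
15 = 8·7095 − 39·1455
15 = −39·15645 + 86·7095
15 = 86·570315 − 3135·15645
15 = −3135·585960 + 3221·570315
15 = 3221·2328195 − 12798·585960
15 = −12798·7570545 + 41615·2328195
15 = 41615·40180920 − 220873·7570545
15 = −220873·128113305 + 704234·40180920
15 = 704234·296407530 − 1629341·128113305
So 15 = (704234)·296407530 + (-1629341)·128113305.

15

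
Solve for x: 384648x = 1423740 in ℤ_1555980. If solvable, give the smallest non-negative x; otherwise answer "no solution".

First find gcd(384648, 1555980):
1555980 = 4·384648 + 17388
384648 = 22·17388 + 2112
17388 = 8·2112 + 492
2112 = 4·492 + 144
492 = 3·144 + 60
144 = 2·60 + 24
60 = 2·24 + 12
24 = 2·12 + 0
gcd = 12 and 12 | 1423740, so solutions exist. Divide through by 12: 32054x ≡ 118645 (mod 129665).
Now find 32054⁻¹ mod 129665:
129665 = 4×32054 + 1449
32054 = 22×1449 + 176
1449 = 8×176 + 41
176 = 4×41 + 12
41 = 3×12 + 5
12 = 2×5 + 2
5 = 2×2 + 1
2 = 2×1 + 0
Back-substitute:
1 = 5 − 2·2
1 = −2·12 + 5·5
1 = 5·41 − 17·12
1 = −17·176 + 73·41
1 = 73·1449 − 601·176
1 = −601·32054 + 13295·1449
1 = 13295·129665 − 53781·32054
So 32054·(-53781) ≡ 1 (mod 129665), i.e. 32054⁻¹ ≡ 75884.
Then x ≡ 75884·118645 ≡ 97570 (mod 129665); the smallest non-negative solution is x = 97570.

97570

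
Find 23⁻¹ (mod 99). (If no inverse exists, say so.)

gcd(99, 23) by repeated division:
99 = 4×23 + 7
23 = 3×7 + 2
7 = 3×2 + 1
2 = 2×1 + 0
The gcd is 1. Working backward:
1 = 7 − 3·2
1 = −3·23 + 10·7
1 = 10·99 − 43·23
So 23·(-43) ≡ 1 (mod 99), and -43 ≡ 56 (mod 99).

56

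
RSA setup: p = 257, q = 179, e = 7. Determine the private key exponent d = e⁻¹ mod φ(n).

26039

φ(n) = (p−1)(q−1) = 256·178 = 45568.
Need d with 7·d ≡ 1 (mod 45568). Apply the extended Euclidean algorithm:
45568 = 6509*7 + 5
7 = 1*5 + 2
5 = 2*2 + 1
2 = 2*1 + 0
Back-substitute:
1 = 5 − 2·2
1 = −2·7 + 3·5
1 = 3·45568 − 19529·7
So 7·(-19529) ≡ 1 (mod 45568), hence d ≡ -19529 ≡ 26039 (mod 45568).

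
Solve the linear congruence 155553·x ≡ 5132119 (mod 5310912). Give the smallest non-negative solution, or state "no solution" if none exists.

no solution

gcd(155553, 5310912):
5310912 = 34×155553 + 22110
155553 = 7×22110 + 783
22110 = 28×783 + 186
783 = 4×186 + 39
186 = 4×39 + 30
39 = 1×30 + 9
30 = 3×9 + 3
9 = 3×3 + 0
gcd = 3, but 3 ∤ 5132119, so the congruence has no solution.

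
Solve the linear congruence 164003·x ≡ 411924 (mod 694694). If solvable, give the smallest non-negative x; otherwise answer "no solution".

no solution

gcd(164003, 694694):
694694 = 4×164003 + 38682
164003 = 4×38682 + 9275
38682 = 4×9275 + 1582
9275 = 5×1582 + 1365
1582 = 1×1365 + 217
1365 = 6×217 + 63
217 = 3×63 + 28
63 = 2×28 + 7
28 = 4×7 + 0
gcd = 7, but 7 ∤ 411924, so the congruence has no solution.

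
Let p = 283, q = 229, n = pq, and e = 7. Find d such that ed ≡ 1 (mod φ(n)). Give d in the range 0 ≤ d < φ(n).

φ(n) = (p−1)(q−1) = 282·228 = 64296.
Need d with 7·d ≡ 1 (mod 64296). Apply the extended Euclidean algorithm:
64296 = 9185·7 + 1
7 = 7·1 + 0
Back-substitute:
1 = 64296 − 9185·7
So 7·(-9185) ≡ 1 (mod 64296), hence d ≡ -9185 ≡ 55111 (mod 64296).

55111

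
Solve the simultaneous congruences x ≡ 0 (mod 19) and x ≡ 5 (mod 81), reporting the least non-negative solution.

Write x = 0 + 19·k. Then 19·k ≡ 5 − 0 ≡ 5 (mod 81).
Need 19⁻¹ mod 81. Extended Euclid on (81, 19):
81 = 4·19 + 5
19 = 3·5 + 4
5 = 1·4 + 1
4 = 4·1 + 0
Back-substitute:
1 = 5 − 4
1 = −19 + 4·5
1 = 4·81 − 17·19
19⁻¹ ≡ 64 (mod 81), so k ≡ 64·5 ≡ 77 (mod 81).
x = 0 + 19·77 = 1463.

1463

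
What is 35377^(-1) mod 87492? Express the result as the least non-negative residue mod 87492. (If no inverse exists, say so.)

58957

gcd(87492, 35377) by repeated division:
87492 = 2×35377 + 16738
35377 = 2×16738 + 1901
16738 = 8×1901 + 1530
1901 = 1×1530 + 371
1530 = 4×371 + 46
371 = 8×46 + 3
46 = 15×3 + 1
3 = 3×1 + 0
gcd = 1, so the inverse exists. Back-substitute:
1 = 46 − 15·3
1 = −15·371 + 121·46
1 = 121·1530 − 499·371
1 = −499·1901 + 620·1530
1 = 620·16738 − 5459·1901
1 = −5459·35377 + 11538·16738
1 = 11538·87492 − 28535·35377
Hence 35377⁻¹ ≡ -28535 ≡ 58957 (mod 87492).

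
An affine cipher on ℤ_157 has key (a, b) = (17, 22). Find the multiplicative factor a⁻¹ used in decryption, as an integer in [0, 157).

37

Extended Euclidean algorithm:
157 = 9*17 + 4
17 = 4*4 + 1
4 = 4*1 + 0
gcd = 1, so the inverse exists. Back-substitute:
1 = 17 − 4·4
1 = −4·157 + 37·17
So 17·37 ≡ 1 (mod 157).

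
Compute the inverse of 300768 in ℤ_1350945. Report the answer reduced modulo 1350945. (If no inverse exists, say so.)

no inverse exists

Compute gcd(300768, 1350945):
1350945 = 4*300768 + 147873
300768 = 2*147873 + 5022
147873 = 29*5022 + 2235
5022 = 2*2235 + 552
2235 = 4*552 + 27
552 = 20*27 + 12
27 = 2*12 + 3
12 = 4*3 + 0
Since gcd = 3 > 1, 300768 is not a unit mod 1350945.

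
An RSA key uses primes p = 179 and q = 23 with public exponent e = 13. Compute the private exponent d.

φ(n) = (p−1)(q−1) = 178·22 = 3916.
Need d with 13·d ≡ 1 (mod 3916). Apply the extended Euclidean algorithm:
3916 = 301·13 + 3
13 = 4·3 + 1
3 = 3·1 + 0
Back-substitute:
1 = 13 − 4·3
1 = −4·3916 + 1205·13
So 13·1205 ≡ 1 (mod 3916), hence d = 1205.

1205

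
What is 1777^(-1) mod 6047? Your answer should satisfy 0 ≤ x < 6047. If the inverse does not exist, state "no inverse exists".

3488

gcd(6047, 1777) by repeated division:
6047 = 3*1777 + 716
1777 = 2*716 + 345
716 = 2*345 + 26
345 = 13*26 + 7
26 = 3*7 + 5
7 = 1*5 + 2
5 = 2*2 + 1
2 = 2*1 + 0
Since gcd(1777, 6047) = 1, back-substitute to write 1 as a combination:
1 = 5 − 2·2
1 = −2·7 + 3·5
1 = 3·26 − 11·7
1 = −11·345 + 146·26
1 = 146·716 − 303·345
1 = −303·1777 + 752·716
1 = 752·6047 − 2559·1777
Thus 1777·(-2559) ≡ 1 (mod 6047); reducing, -2559 mod 6047 = 3488.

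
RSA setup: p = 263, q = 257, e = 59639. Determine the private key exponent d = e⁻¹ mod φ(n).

φ(n) = (p−1)(q−1) = 262·256 = 67072.
Need d with 59639·d ≡ 1 (mod 67072). Apply the extended Euclidean algorithm:
67072 = 1*59639 + 7433
59639 = 8*7433 + 175
7433 = 42*175 + 83
175 = 2*83 + 9
83 = 9*9 + 2
9 = 4*2 + 1
2 = 2*1 + 0
Back-substitute:
1 = 9 − 4·2
1 = −4·83 + 37·9
1 = 37·175 − 78·83
1 = −78·7433 + 3313·175
1 = 3313·59639 − 26582·7433
1 = −26582·67072 + 29895·59639
So 59639·29895 ≡ 1 (mod 67072), hence d = 29895.

29895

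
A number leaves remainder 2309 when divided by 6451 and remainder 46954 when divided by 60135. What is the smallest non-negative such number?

220561999

Write x = 2309 + 6451·k. Then 6451·k ≡ 46954 − 2309 ≡ 44645 (mod 60135).
Need 6451⁻¹ mod 60135. Extended Euclid on (60135, 6451):
60135 = 9·6451 + 2076
6451 = 3·2076 + 223
2076 = 9·223 + 69
223 = 3·69 + 16
69 = 4·16 + 5
16 = 3·5 + 1
5 = 5·1 + 0
Back-substitute:
1 = 16 − 3·5
1 = −3·69 + 13·16
1 = 13·223 − 42·69
1 = −42·2076 + 391·223
1 = 391·6451 − 1215·2076
1 = −1215·60135 + 11326·6451
6451⁻¹ ≡ 11326 (mod 60135), so k ≡ 11326·44645 ≡ 34190 (mod 60135).
x = 2309 + 6451·34190 = 220561999.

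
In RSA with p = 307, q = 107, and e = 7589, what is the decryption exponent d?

9185

φ(n) = (p−1)(q−1) = 306·106 = 32436.
Need d with 7589·d ≡ 1 (mod 32436). Apply the extended Euclidean algorithm:
32436 = 4×7589 + 2080
7589 = 3×2080 + 1349
2080 = 1×1349 + 731
1349 = 1×731 + 618
731 = 1×618 + 113
618 = 5×113 + 53
113 = 2×53 + 7
53 = 7×7 + 4
7 = 1×4 + 3
4 = 1×3 + 1
3 = 3×1 + 0
Back-substitute:
1 = 4 − 3
1 = −7 + 2·4
1 = 2·53 − 15·7
1 = −15·113 + 32·53
1 = 32·618 − 175·113
1 = −175·731 + 207·618
1 = 207·1349 − 382·731
1 = −382·2080 + 589·1349
1 = 589·7589 − 2149·2080
1 = −2149·32436 + 9185·7589
So 7589·9185 ≡ 1 (mod 32436), hence d = 9185.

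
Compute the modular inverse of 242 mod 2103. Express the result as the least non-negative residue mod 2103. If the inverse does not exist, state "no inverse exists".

617

Apply the Euclidean algorithm to 2103 and 242:
2103 = 8*242 + 167
242 = 1*167 + 75
167 = 2*75 + 17
75 = 4*17 + 7
17 = 2*7 + 3
7 = 2*3 + 1
3 = 3*1 + 0
Since gcd(242, 2103) = 1, back-substitute to write 1 as a combination:
1 = 7 − 2·3
1 = −2·17 + 5·7
1 = 5·75 − 22·17
1 = −22·167 + 49·75
1 = 49·242 − 71·167
1 = −71·2103 + 617·242
So 242·617 ≡ 1 (mod 2103).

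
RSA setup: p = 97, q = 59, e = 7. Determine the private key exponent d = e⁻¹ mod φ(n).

φ(n) = (p−1)(q−1) = 96·58 = 5568.
Need d with 7·d ≡ 1 (mod 5568). Apply the extended Euclidean algorithm:
5568 = 795*7 + 3
7 = 2*3 + 1
3 = 3*1 + 0
Back-substitute:
1 = 7 − 2·3
1 = −2·5568 + 1591·7
So 7·1591 ≡ 1 (mod 5568), hence d = 1591.

1591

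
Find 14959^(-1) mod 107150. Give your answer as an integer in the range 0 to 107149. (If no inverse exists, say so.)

34339

Apply the Euclidean algorithm to 107150 and 14959:
107150 = 7*14959 + 2437
14959 = 6*2437 + 337
2437 = 7*337 + 78
337 = 4*78 + 25
78 = 3*25 + 3
25 = 8*3 + 1
3 = 3*1 + 0
The gcd is 1. Working backward:
1 = 25 − 8·3
1 = −8·78 + 25·25
1 = 25·337 − 108·78
1 = −108·2437 + 781·337
1 = 781·14959 − 4794·2437
1 = −4794·107150 + 34339·14959
So 14959·34339 ≡ 1 (mod 107150).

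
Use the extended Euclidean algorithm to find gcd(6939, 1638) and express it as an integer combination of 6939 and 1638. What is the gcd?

9

Euclidean algorithm:
6939 = 4*1638 + 387
1638 = 4*387 + 90
387 = 4*90 + 27
90 = 3*27 + 9
27 = 3*9 + 0
gcd(6939, 1638) = 9.
Express as a combination:
9 = 90 − 3·27
9 = −3·387 + 13·90
9 = 13·1638 − 55·387
9 = −55·6939 + 233·1638
So 9 = (-55)·6939 + (233)·1638.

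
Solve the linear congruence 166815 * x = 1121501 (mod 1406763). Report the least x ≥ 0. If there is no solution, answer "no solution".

no solution

gcd(166815, 1406763):
1406763 = 8·166815 + 72243
166815 = 2·72243 + 22329
72243 = 3·22329 + 5256
22329 = 4·5256 + 1305
5256 = 4·1305 + 36
1305 = 36·36 + 9
36 = 4·9 + 0
gcd = 9, but 9 ∤ 1121501, so the congruence has no solution.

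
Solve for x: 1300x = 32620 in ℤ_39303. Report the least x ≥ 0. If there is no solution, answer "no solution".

First find gcd(1300, 39303):
39303 = 30·1300 + 303
1300 = 4·303 + 88
303 = 3·88 + 39
88 = 2·39 + 10
39 = 3·10 + 9
10 = 1·9 + 1
9 = 9·1 + 0
gcd = 1, so a unique solution mod 39303 exists.
Back-substitute for the Bézout coefficients:
1 = 10 − 9
1 = −39 + 4·10
1 = 4·88 − 9·39
1 = −9·303 + 31·88
1 = 31·1300 − 133·303
1 = −133·39303 + 4021·1300
So 1300·(4021) ≡ 1 (mod 39303), giving 1300⁻¹ ≡ 4021.
x ≡ 1300⁻¹·32620 ≡ 4021·32620 ≡ 10909 (mod 39303).

10909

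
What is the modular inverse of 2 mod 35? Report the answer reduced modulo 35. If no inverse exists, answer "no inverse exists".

Apply the Euclidean algorithm to 35 and 2:
35 = 17·2 + 1
2 = 2·1 + 0
gcd = 1, so the inverse exists. Back-substitute:
1 = 35 − 17·2
Hence 2⁻¹ ≡ -17 ≡ 18 (mod 35).

18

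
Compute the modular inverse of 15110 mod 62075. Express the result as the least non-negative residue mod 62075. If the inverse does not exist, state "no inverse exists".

no inverse exists

Compute gcd(15110, 62075):
62075 = 4×15110 + 1635
15110 = 9×1635 + 395
1635 = 4×395 + 55
395 = 7×55 + 10
55 = 5×10 + 5
10 = 2×5 + 0
gcd(15110, 62075) = 5 ≠ 1, so 15110 has no multiplicative inverse modulo 62075.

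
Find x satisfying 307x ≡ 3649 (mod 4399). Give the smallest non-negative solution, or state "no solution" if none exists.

2935

First find gcd(307, 4399):
4399 = 14×307 + 101
307 = 3×101 + 4
101 = 25×4 + 1
4 = 4×1 + 0
gcd = 1, so a unique solution mod 4399 exists.
Back-substitute for the Bézout coefficients:
1 = 101 − 25·4
1 = −25·307 + 76·101
1 = 76·4399 − 1089·307
So 307·(-1089) ≡ 1 (mod 4399), giving 307⁻¹ ≡ 3310.
x ≡ 307⁻¹·3649 ≡ 3310·3649 ≡ 2935 (mod 4399).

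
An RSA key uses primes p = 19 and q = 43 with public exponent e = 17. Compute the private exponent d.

89

φ(n) = (p−1)(q−1) = 18·42 = 756.
Need d with 17·d ≡ 1 (mod 756). Apply the extended Euclidean algorithm:
756 = 44·17 + 8
17 = 2·8 + 1
8 = 8·1 + 0
Back-substitute:
1 = 17 − 2·8
1 = −2·756 + 89·17
So 17·89 ≡ 1 (mod 756), hence d = 89.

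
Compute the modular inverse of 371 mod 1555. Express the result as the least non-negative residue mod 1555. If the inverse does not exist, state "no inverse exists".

gcd(1555, 371) by repeated division:
1555 = 4*371 + 71
371 = 5*71 + 16
71 = 4*16 + 7
16 = 2*7 + 2
7 = 3*2 + 1
2 = 2*1 + 0
The gcd is 1. Working backward:
1 = 7 − 3·2
1 = −3·16 + 7·7
1 = 7·71 − 31·16
1 = −31·371 + 162·71
1 = 162·1555 − 679·371
Thus 371·(-679) ≡ 1 (mod 1555); reducing, -679 mod 1555 = 876.

876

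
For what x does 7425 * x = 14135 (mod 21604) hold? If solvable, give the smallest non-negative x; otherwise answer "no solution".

First find gcd(7425, 21604):
21604 = 2*7425 + 6754
7425 = 1*6754 + 671
6754 = 10*671 + 44
671 = 15*44 + 11
44 = 4*11 + 0
gcd = 11 and 11 | 14135, so solutions exist. Divide through by 11: 675x ≡ 1285 (mod 1964).
Now find 675⁻¹ mod 1964:
1964 = 2·675 + 614
675 = 1·614 + 61
614 = 10·61 + 4
61 = 15·4 + 1
4 = 4·1 + 0
Back-substitute:
1 = 61 − 15·4
1 = −15·614 + 151·61
1 = 151·675 − 166·614
1 = −166·1964 + 483·675
So 675⁻¹ ≡ 483 (mod 1964).
Then x ≡ 483·1285 ≡ 31 (mod 1964); the smallest non-negative solution is x = 31.

31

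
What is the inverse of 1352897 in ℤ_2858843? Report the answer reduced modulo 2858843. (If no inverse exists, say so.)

Euclidean algorithm on 2858843, 1352897:
2858843 = 2×1352897 + 153049
1352897 = 8×153049 + 128505
153049 = 1×128505 + 24544
128505 = 5×24544 + 5785
24544 = 4×5785 + 1404
5785 = 4×1404 + 169
1404 = 8×169 + 52
169 = 3×52 + 13
52 = 4×13 + 0
gcd(1352897, 2858843) = 13 ≠ 1, so 1352897 has no multiplicative inverse modulo 2858843.

no inverse exists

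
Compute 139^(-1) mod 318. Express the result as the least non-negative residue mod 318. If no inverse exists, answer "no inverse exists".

Apply the Euclidean algorithm to 318 and 139:
318 = 2*139 + 40
139 = 3*40 + 19
40 = 2*19 + 2
19 = 9*2 + 1
2 = 2*1 + 0
gcd = 1, so the inverse exists. Back-substitute:
1 = 19 − 9·2
1 = −9·40 + 19·19
1 = 19·139 − 66·40
1 = −66·318 + 151·139
So 139·151 ≡ 1 (mod 318).

151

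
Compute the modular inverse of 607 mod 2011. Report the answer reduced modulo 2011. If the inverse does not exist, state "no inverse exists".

Apply the Euclidean algorithm to 2011 and 607:
2011 = 3*607 + 190
607 = 3*190 + 37
190 = 5*37 + 5
37 = 7*5 + 2
5 = 2*2 + 1
2 = 2*1 + 0
The gcd is 1. Working backward:
1 = 5 − 2·2
1 = −2·37 + 15·5
1 = 15·190 − 77·37
1 = −77·607 + 246·190
1 = 246·2011 − 815·607
So 607·(-815) ≡ 1 (mod 2011), and -815 ≡ 1196 (mod 2011).

1196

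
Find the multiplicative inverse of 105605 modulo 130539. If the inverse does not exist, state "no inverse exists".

Apply the Euclidean algorithm to 130539 and 105605:
130539 = 1*105605 + 24934
105605 = 4*24934 + 5869
24934 = 4*5869 + 1458
5869 = 4*1458 + 37
1458 = 39*37 + 15
37 = 2*15 + 7
15 = 2*7 + 1
7 = 7*1 + 0
Since gcd(105605, 130539) = 1, back-substitute to write 1 as a combination:
1 = 15 − 2·7
1 = −2·37 + 5·15
1 = 5·1458 − 197·37
1 = −197·5869 + 793·1458
1 = 793·24934 − 3369·5869
1 = −3369·105605 + 14269·24934
1 = 14269·130539 − 17638·105605
Hence 105605⁻¹ ≡ -17638 ≡ 112901 (mod 130539).

112901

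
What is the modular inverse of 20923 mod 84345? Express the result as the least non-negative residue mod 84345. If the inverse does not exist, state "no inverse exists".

Apply the Euclidean algorithm to 84345 and 20923:
84345 = 4·20923 + 653
20923 = 32·653 + 27
653 = 24·27 + 5
27 = 5·5 + 2
5 = 2·2 + 1
2 = 2·1 + 0
gcd = 1, so the inverse exists. Back-substitute:
1 = 5 − 2·2
1 = −2·27 + 11·5
1 = 11·653 − 266·27
1 = −266·20923 + 8523·653
1 = 8523·84345 − 34358·20923
Hence 20923⁻¹ ≡ -34358 ≡ 49987 (mod 84345).

49987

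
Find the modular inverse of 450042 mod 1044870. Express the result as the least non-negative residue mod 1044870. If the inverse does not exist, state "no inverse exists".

no inverse exists

Compute gcd(450042, 1044870):
1044870 = 2*450042 + 144786
450042 = 3*144786 + 15684
144786 = 9*15684 + 3630
15684 = 4*3630 + 1164
3630 = 3*1164 + 138
1164 = 8*138 + 60
138 = 2*60 + 18
60 = 3*18 + 6
18 = 3*6 + 0
The gcd is 6, not 1, hence no inverse exists.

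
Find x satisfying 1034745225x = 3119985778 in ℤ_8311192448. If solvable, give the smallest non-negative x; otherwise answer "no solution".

First find gcd(1034745225, 8311192448):
8311192448 = 8×1034745225 + 33230648
1034745225 = 31×33230648 + 4595137
33230648 = 7×4595137 + 1064689
4595137 = 4×1064689 + 336381
1064689 = 3×336381 + 55546
336381 = 6×55546 + 3105
55546 = 17×3105 + 2761
3105 = 1×2761 + 344
2761 = 8×344 + 9
344 = 38×9 + 2
9 = 4×2 + 1
2 = 2×1 + 0
gcd = 1, so a unique solution mod 8311192448 exists.
Back-substitute for the Bézout coefficients:
1 = 9 − 4·2
1 = −4·344 + 153·9
1 = 153·2761 − 1228·344
1 = −1228·3105 + 1381·2761
1 = 1381·55546 − 24705·3105
1 = −24705·336381 + 149611·55546
1 = 149611·1064689 − 473538·336381
1 = −473538·4595137 + 2043763·1064689
1 = 2043763·33230648 − 14779879·4595137
1 = −14779879·1034745225 + 460220012·33230648
1 = 460220012·8311192448 − 3696539975·1034745225
So 1034745225·(-3696539975) ≡ 1 (mod 8311192448), giving 1034745225⁻¹ ≡ 4614652473.
x ≡ 1034745225⁻¹·3119985778 ≡ 4614652473·3119985778 ≡ 6780273890 (mod 8311192448).

6780273890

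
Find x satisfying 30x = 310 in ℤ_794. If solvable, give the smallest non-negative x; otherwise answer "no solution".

275

First find gcd(30, 794):
794 = 26*30 + 14
30 = 2*14 + 2
14 = 7*2 + 0
gcd = 2 and 2 | 310, so solutions exist. Divide through by 2: 15x ≡ 155 (mod 397).
Now find 15⁻¹ mod 397:
397 = 26×15 + 7
15 = 2×7 + 1
7 = 7×1 + 0
Back-substitute:
1 = 15 − 2·7
1 = −2·397 + 53·15
So 15⁻¹ ≡ 53 (mod 397).
Then x ≡ 53·155 ≡ 275 (mod 397); the smallest non-negative solution is x = 275.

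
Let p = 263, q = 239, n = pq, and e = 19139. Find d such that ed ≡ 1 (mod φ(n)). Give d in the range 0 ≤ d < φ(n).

20819

φ(n) = (p−1)(q−1) = 262·238 = 62356.
Need d with 19139·d ≡ 1 (mod 62356). Apply the extended Euclidean algorithm:
62356 = 3×19139 + 4939
19139 = 3×4939 + 4322
4939 = 1×4322 + 617
4322 = 7×617 + 3
617 = 205×3 + 2
3 = 1×2 + 1
2 = 2×1 + 0
Back-substitute:
1 = 3 − 2
1 = −617 + 206·3
1 = 206·4322 − 1443·617
1 = −1443·4939 + 1649·4322
1 = 1649·19139 − 6390·4939
1 = −6390·62356 + 20819·19139
So 19139·20819 ≡ 1 (mod 62356), hence d = 20819.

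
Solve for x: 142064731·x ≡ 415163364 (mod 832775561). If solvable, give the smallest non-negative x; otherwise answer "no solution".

First find gcd(142064731, 832775561):
832775561 = 5·142064731 + 122451906
142064731 = 1·122451906 + 19612825
122451906 = 6·19612825 + 4774956
19612825 = 4·4774956 + 513001
4774956 = 9·513001 + 157947
513001 = 3·157947 + 39160
157947 = 4·39160 + 1307
39160 = 29·1307 + 1257
1307 = 1·1257 + 50
1257 = 25·50 + 7
50 = 7·7 + 1
7 = 7·1 + 0
gcd = 1, so a unique solution mod 832775561 exists.
Back-substitute for the Bézout coefficients:
1 = 50 − 7·7
1 = −7·1257 + 176·50
1 = 176·1307 − 183·1257
1 = −183·39160 + 5483·1307
1 = 5483·157947 − 22115·39160
1 = −22115·513001 + 71828·157947
1 = 71828·4774956 − 668567·513001
1 = −668567·19612825 + 2746096·4774956
1 = 2746096·122451906 − 17145143·19612825
1 = −17145143·142064731 + 19891239·122451906
1 = 19891239·832775561 − 116601338·142064731
So 142064731·(-116601338) ≡ 1 (mod 832775561), giving 142064731⁻¹ ≡ 716174223.
x ≡ 142064731⁻¹·415163364 ≡ 716174223·415163364 ≡ 58318120 (mod 832775561).

58318120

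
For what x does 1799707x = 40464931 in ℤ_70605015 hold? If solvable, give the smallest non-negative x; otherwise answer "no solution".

First find gcd(1799707, 70605015):
70605015 = 39·1799707 + 416442
1799707 = 4·416442 + 133939
416442 = 3·133939 + 14625
133939 = 9·14625 + 2314
14625 = 6·2314 + 741
2314 = 3·741 + 91
741 = 8·91 + 13
91 = 7·13 + 0
gcd = 13 and 13 | 40464931, so solutions exist. Divide through by 13: 138439x ≡ 3112687 (mod 5431155).
Now find 138439⁻¹ mod 5431155:
5431155 = 39×138439 + 32034
138439 = 4×32034 + 10303
32034 = 3×10303 + 1125
10303 = 9×1125 + 178
1125 = 6×178 + 57
178 = 3×57 + 7
57 = 8×7 + 1
7 = 7×1 + 0
Back-substitute:
1 = 57 − 8·7
1 = −8·178 + 25·57
1 = 25·1125 − 158·178
1 = −158·10303 + 1447·1125
1 = 1447·32034 − 4499·10303
1 = −4499·138439 + 19443·32034
1 = 19443·5431155 − 762776·138439
So 138439·(-762776) ≡ 1 (mod 5431155), i.e. 138439⁻¹ ≡ 4668379.
Then x ≡ 4668379·3112687 ≡ 780688 (mod 5431155); the smallest non-negative solution is x = 780688.

780688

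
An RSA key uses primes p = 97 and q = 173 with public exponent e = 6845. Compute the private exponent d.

4757

φ(n) = (p−1)(q−1) = 96·172 = 16512.
Need d with 6845·d ≡ 1 (mod 16512). Apply the extended Euclidean algorithm:
16512 = 2·6845 + 2822
6845 = 2·2822 + 1201
2822 = 2·1201 + 420
1201 = 2·420 + 361
420 = 1·361 + 59
361 = 6·59 + 7
59 = 8·7 + 3
7 = 2·3 + 1
3 = 3·1 + 0
Back-substitute:
1 = 7 − 2·3
1 = −2·59 + 17·7
1 = 17·361 − 104·59
1 = −104·420 + 121·361
1 = 121·1201 − 346·420
1 = −346·2822 + 813·1201
1 = 813·6845 − 1972·2822
1 = −1972·16512 + 4757·6845
So 6845·4757 ≡ 1 (mod 16512), hence d = 4757.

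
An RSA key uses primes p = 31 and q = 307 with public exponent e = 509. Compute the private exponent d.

φ(n) = (p−1)(q−1) = 30·306 = 9180.
Need d with 509·d ≡ 1 (mod 9180). Apply the extended Euclidean algorithm:
9180 = 18*509 + 18
509 = 28*18 + 5
18 = 3*5 + 3
5 = 1*3 + 2
3 = 1*2 + 1
2 = 2*1 + 0
Back-substitute:
1 = 3 − 2
1 = −5 + 2·3
1 = 2·18 − 7·5
1 = −7·509 + 198·18
1 = 198·9180 − 3571·509
So 509·(-3571) ≡ 1 (mod 9180), hence d ≡ -3571 ≡ 5609 (mod 9180).

5609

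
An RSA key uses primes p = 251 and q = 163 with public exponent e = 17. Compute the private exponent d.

φ(n) = (p−1)(q−1) = 250·162 = 40500.
Need d with 17·d ≡ 1 (mod 40500). Apply the extended Euclidean algorithm:
40500 = 2382×17 + 6
17 = 2×6 + 5
6 = 1×5 + 1
5 = 5×1 + 0
Back-substitute:
1 = 6 − 5
1 = −17 + 3·6
1 = 3·40500 − 7147·17
So 17·(-7147) ≡ 1 (mod 40500), hence d ≡ -7147 ≡ 33353 (mod 40500).

33353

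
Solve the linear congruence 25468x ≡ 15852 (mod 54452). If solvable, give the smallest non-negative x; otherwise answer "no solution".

3522

First find gcd(25468, 54452):
54452 = 2*25468 + 3516
25468 = 7*3516 + 856
3516 = 4*856 + 92
856 = 9*92 + 28
92 = 3*28 + 8
28 = 3*8 + 4
8 = 2*4 + 0
gcd = 4 and 4 | 15852, so solutions exist. Divide through by 4: 6367x ≡ 3963 (mod 13613).
Now find 6367⁻¹ mod 13613:
13613 = 2*6367 + 879
6367 = 7*879 + 214
879 = 4*214 + 23
214 = 9*23 + 7
23 = 3*7 + 2
7 = 3*2 + 1
2 = 2*1 + 0
Back-substitute:
1 = 7 − 3·2
1 = −3·23 + 10·7
1 = 10·214 − 93·23
1 = −93·879 + 382·214
1 = 382·6367 − 2767·879
1 = −2767·13613 + 5916·6367
So 6367⁻¹ ≡ 5916 (mod 13613).
Then x ≡ 5916·3963 ≡ 3522 (mod 13613); the smallest non-negative solution is x = 3522.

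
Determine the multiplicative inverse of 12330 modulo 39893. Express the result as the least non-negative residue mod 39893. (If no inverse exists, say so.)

Run Euclid on (39893, 12330):
39893 = 3·12330 + 2903
12330 = 4·2903 + 718
2903 = 4·718 + 31
718 = 23·31 + 5
31 = 6·5 + 1
5 = 5·1 + 0
gcd = 1, so the inverse exists. Back-substitute:
1 = 31 − 6·5
1 = −6·718 + 139·31
1 = 139·2903 − 562·718
1 = −562·12330 + 2387·2903
1 = 2387·39893 − 7723·12330
Hence 12330⁻¹ ≡ -7723 ≡ 32170 (mod 39893).

32170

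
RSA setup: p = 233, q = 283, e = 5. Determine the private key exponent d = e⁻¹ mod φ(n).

13085

φ(n) = (p−1)(q−1) = 232·282 = 65424.
Need d with 5·d ≡ 1 (mod 65424). Apply the extended Euclidean algorithm:
65424 = 13084*5 + 4
5 = 1*4 + 1
4 = 4*1 + 0
Back-substitute:
1 = 5 − 4
1 = −65424 + 13085·5
So 5·13085 ≡ 1 (mod 65424), hence d = 13085.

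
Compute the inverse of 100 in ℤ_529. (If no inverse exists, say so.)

Extended Euclidean algorithm:
529 = 5*100 + 29
100 = 3*29 + 13
29 = 2*13 + 3
13 = 4*3 + 1
3 = 3*1 + 0
The gcd is 1. Working backward:
1 = 13 − 4·3
1 = −4·29 + 9·13
1 = 9·100 − 31·29
1 = −31·529 + 164·100
So 100·164 ≡ 1 (mod 529).

164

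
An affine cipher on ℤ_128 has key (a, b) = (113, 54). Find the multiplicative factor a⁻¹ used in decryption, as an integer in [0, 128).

Run Euclid on (128, 113):
128 = 1·113 + 15
113 = 7·15 + 8
15 = 1·8 + 7
8 = 1·7 + 1
7 = 7·1 + 0
The gcd is 1. Working backward:
1 = 8 − 7
1 = −15 + 2·8
1 = 2·113 − 15·15
1 = −15·128 + 17·113
So 113·17 ≡ 1 (mod 128).

17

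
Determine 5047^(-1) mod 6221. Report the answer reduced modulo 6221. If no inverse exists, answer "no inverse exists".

gcd(6221, 5047) by repeated division:
6221 = 1*5047 + 1174
5047 = 4*1174 + 351
1174 = 3*351 + 121
351 = 2*121 + 109
121 = 1*109 + 12
109 = 9*12 + 1
12 = 12*1 + 0
Since gcd(5047, 6221) = 1, back-substitute to write 1 as a combination:
1 = 109 − 9·12
1 = −9·121 + 10·109
1 = 10·351 − 29·121
1 = −29·1174 + 97·351
1 = 97·5047 − 417·1174
1 = −417·6221 + 514·5047
So 5047·514 ≡ 1 (mod 6221).

514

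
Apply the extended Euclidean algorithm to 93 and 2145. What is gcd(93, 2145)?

3

Euclidean algorithm:
2145 = 23×93 + 6
93 = 15×6 + 3
6 = 2×3 + 0
gcd(93, 2145) = 3.
Express as a combination:
3 = 93 − 15·6
3 = −15·2145 + 346·93
So 3 = (-15)·2145 + (346)·93.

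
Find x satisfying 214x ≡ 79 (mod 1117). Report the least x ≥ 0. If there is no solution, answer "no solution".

First find gcd(214, 1117):
1117 = 5*214 + 47
214 = 4*47 + 26
47 = 1*26 + 21
26 = 1*21 + 5
21 = 4*5 + 1
5 = 5*1 + 0
gcd = 1, so a unique solution mod 1117 exists.
Back-substitute for the Bézout coefficients:
1 = 21 − 4·5
1 = −4·26 + 5·21
1 = 5·47 − 9·26
1 = −9·214 + 41·47
1 = 41·1117 − 214·214
So 214·(-214) ≡ 1 (mod 1117), giving 214⁻¹ ≡ 903.
x ≡ 214⁻¹·79 ≡ 903·79 ≡ 966 (mod 1117).

966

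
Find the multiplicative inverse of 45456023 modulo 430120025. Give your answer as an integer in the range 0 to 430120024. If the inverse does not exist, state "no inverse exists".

327479412

Run Euclid on (430120025, 45456023):
430120025 = 9·45456023 + 21015818
45456023 = 2·21015818 + 3424387
21015818 = 6·3424387 + 469496
3424387 = 7·469496 + 137915
469496 = 3·137915 + 55751
137915 = 2·55751 + 26413
55751 = 2·26413 + 2925
26413 = 9·2925 + 88
2925 = 33·88 + 21
88 = 4·21 + 4
21 = 5·4 + 1
4 = 4·1 + 0
gcd = 1, so the inverse exists. Back-substitute:
1 = 21 − 5·4
1 = −5·88 + 21·21
1 = 21·2925 − 698·88
1 = −698·26413 + 6303·2925
1 = 6303·55751 − 13304·26413
1 = −13304·137915 + 32911·55751
1 = 32911·469496 − 112037·137915
1 = −112037·3424387 + 817170·469496
1 = 817170·21015818 − 5015057·3424387
1 = −5015057·45456023 + 10847284·21015818
1 = 10847284·430120025 − 102640613·45456023
Hence 45456023⁻¹ ≡ -102640613 ≡ 327479412 (mod 430120025).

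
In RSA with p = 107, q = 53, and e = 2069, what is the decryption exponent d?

φ(n) = (p−1)(q−1) = 106·52 = 5512.
Need d with 2069·d ≡ 1 (mod 5512). Apply the extended Euclidean algorithm:
5512 = 2·2069 + 1374
2069 = 1·1374 + 695
1374 = 1·695 + 679
695 = 1·679 + 16
679 = 42·16 + 7
16 = 2·7 + 2
7 = 3·2 + 1
2 = 2·1 + 0
Back-substitute:
1 = 7 − 3·2
1 = −3·16 + 7·7
1 = 7·679 − 297·16
1 = −297·695 + 304·679
1 = 304·1374 − 601·695
1 = −601·2069 + 905·1374
1 = 905·5512 − 2411·2069
So 2069·(-2411) ≡ 1 (mod 5512), hence d ≡ -2411 ≡ 3101 (mod 5512).

3101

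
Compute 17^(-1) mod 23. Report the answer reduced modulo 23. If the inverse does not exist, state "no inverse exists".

Run Euclid on (23, 17):
23 = 1×17 + 6
17 = 2×6 + 5
6 = 1×5 + 1
5 = 5×1 + 0
Since gcd(17, 23) = 1, back-substitute to write 1 as a combination:
1 = 6 − 5
1 = −17 + 3·6
1 = 3·23 − 4·17
So 17·(-4) ≡ 1 (mod 23), and -4 ≡ 19 (mod 23).

19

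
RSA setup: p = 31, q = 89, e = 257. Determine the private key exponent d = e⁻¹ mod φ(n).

φ(n) = (p−1)(q−1) = 30·88 = 2640.
Need d with 257·d ≡ 1 (mod 2640). Apply the extended Euclidean algorithm:
2640 = 10·257 + 70
257 = 3·70 + 47
70 = 1·47 + 23
47 = 2·23 + 1
23 = 23·1 + 0
Back-substitute:
1 = 47 − 2·23
1 = −2·70 + 3·47
1 = 3·257 − 11·70
1 = −11·2640 + 113·257
So 257·113 ≡ 1 (mod 2640), hence d = 113.

113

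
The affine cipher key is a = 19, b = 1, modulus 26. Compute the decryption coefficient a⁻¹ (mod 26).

gcd(26, 19) by repeated division:
26 = 1×19 + 7
19 = 2×7 + 5
7 = 1×5 + 2
5 = 2×2 + 1
2 = 2×1 + 0
Since gcd(19, 26) = 1, back-substitute to write 1 as a combination:
1 = 5 − 2·2
1 = −2·7 + 3·5
1 = 3·19 − 8·7
1 = −8·26 + 11·19
So 19·11 ≡ 1 (mod 26).

11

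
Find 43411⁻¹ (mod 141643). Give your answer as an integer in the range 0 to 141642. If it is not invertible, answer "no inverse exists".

Extended Euclidean algorithm:
141643 = 3*43411 + 11410
43411 = 3*11410 + 9181
11410 = 1*9181 + 2229
9181 = 4*2229 + 265
2229 = 8*265 + 109
265 = 2*109 + 47
109 = 2*47 + 15
47 = 3*15 + 2
15 = 7*2 + 1
2 = 2*1 + 0
Since gcd(43411, 141643) = 1, back-substitute to write 1 as a combination:
1 = 15 − 7·2
1 = −7·47 + 22·15
1 = 22·109 − 51·47
1 = −51·265 + 124·109
1 = 124·2229 − 1043·265
1 = −1043·9181 + 4296·2229
1 = 4296·11410 − 5339·9181
1 = −5339·43411 + 20313·11410
1 = 20313·141643 − 66278·43411
So 43411·(-66278) ≡ 1 (mod 141643), and -66278 ≡ 75365 (mod 141643).

75365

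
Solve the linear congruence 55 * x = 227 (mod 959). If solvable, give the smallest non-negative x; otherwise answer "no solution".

39

First find gcd(55, 959):
959 = 17*55 + 24
55 = 2*24 + 7
24 = 3*7 + 3
7 = 2*3 + 1
3 = 3*1 + 0
gcd = 1, so a unique solution mod 959 exists.
Back-substitute for the Bézout coefficients:
1 = 7 − 2·3
1 = −2·24 + 7·7
1 = 7·55 − 16·24
1 = −16·959 + 279·55
So 55·(279) ≡ 1 (mod 959), giving 55⁻¹ ≡ 279.
x ≡ 55⁻¹·227 ≡ 279·227 ≡ 39 (mod 959).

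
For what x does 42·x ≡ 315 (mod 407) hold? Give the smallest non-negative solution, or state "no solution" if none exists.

211

First find gcd(42, 407):
407 = 9·42 + 29
42 = 1·29 + 13
29 = 2·13 + 3
13 = 4·3 + 1
3 = 3·1 + 0
gcd = 1, so a unique solution mod 407 exists.
Back-substitute for the Bézout coefficients:
1 = 13 − 4·3
1 = −4·29 + 9·13
1 = 9·42 − 13·29
1 = −13·407 + 126·42
So 42·(126) ≡ 1 (mod 407), giving 42⁻¹ ≡ 126.
x ≡ 42⁻¹·315 ≡ 126·315 ≡ 211 (mod 407).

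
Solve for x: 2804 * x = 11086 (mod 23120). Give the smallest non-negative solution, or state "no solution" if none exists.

no solution

gcd(2804, 23120):
23120 = 8*2804 + 688
2804 = 4*688 + 52
688 = 13*52 + 12
52 = 4*12 + 4
12 = 3*4 + 0
gcd = 4, but 4 ∤ 11086, so the congruence has no solution.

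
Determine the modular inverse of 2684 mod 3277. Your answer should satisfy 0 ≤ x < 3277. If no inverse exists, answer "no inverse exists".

1586

Run Euclid on (3277, 2684):
3277 = 1·2684 + 593
2684 = 4·593 + 312
593 = 1·312 + 281
312 = 1·281 + 31
281 = 9·31 + 2
31 = 15·2 + 1
2 = 2·1 + 0
Since gcd(2684, 3277) = 1, back-substitute to write 1 as a combination:
1 = 31 − 15·2
1 = −15·281 + 136·31
1 = 136·312 − 151·281
1 = −151·593 + 287·312
1 = 287·2684 − 1299·593
1 = −1299·3277 + 1586·2684
So 2684·1586 ≡ 1 (mod 3277).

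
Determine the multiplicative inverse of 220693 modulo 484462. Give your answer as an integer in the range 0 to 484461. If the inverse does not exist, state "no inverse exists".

Compute gcd(220693, 484462):
484462 = 2×220693 + 43076
220693 = 5×43076 + 5313
43076 = 8×5313 + 572
5313 = 9×572 + 165
572 = 3×165 + 77
165 = 2×77 + 11
77 = 7×11 + 0
The gcd is 11, not 1, hence no inverse exists.

no inverse exists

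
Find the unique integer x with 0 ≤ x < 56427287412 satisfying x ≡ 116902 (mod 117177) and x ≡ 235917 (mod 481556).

39413186737

Write x = 116902 + 117177·k. Then 117177·k ≡ 235917 − 116902 ≡ 119015 (mod 481556).
Need 117177⁻¹ mod 481556. Extended Euclid on (481556, 117177):
481556 = 4·117177 + 12848
117177 = 9·12848 + 1545
12848 = 8·1545 + 488
1545 = 3·488 + 81
488 = 6·81 + 2
81 = 40·2 + 1
2 = 2·1 + 0
Back-substitute:
1 = 81 − 40·2
1 = −40·488 + 241·81
1 = 241·1545 − 763·488
1 = −763·12848 + 6345·1545
1 = 6345·117177 − 57868·12848
1 = −57868·481556 + 237817·117177
117177⁻¹ ≡ 237817 (mod 481556), so k ≡ 237817·119015 ≡ 336355 (mod 481556).
x = 116902 + 117177·336355 = 39413186737.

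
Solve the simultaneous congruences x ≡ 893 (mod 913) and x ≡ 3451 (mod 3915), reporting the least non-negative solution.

2955361

Write x = 893 + 913·k. Then 913·k ≡ 3451 − 893 ≡ 2558 (mod 3915).
Need 913⁻¹ mod 3915. Extended Euclid on (3915, 913):
3915 = 4×913 + 263
913 = 3×263 + 124
263 = 2×124 + 15
124 = 8×15 + 4
15 = 3×4 + 3
4 = 1×3 + 1
3 = 3×1 + 0
Back-substitute:
1 = 4 − 3
1 = −15 + 4·4
1 = 4·124 − 33·15
1 = −33·263 + 70·124
1 = 70·913 − 243·263
1 = −243·3915 + 1042·913
913⁻¹ ≡ 1042 (mod 3915), so k ≡ 1042·2558 ≡ 3236 (mod 3915).
x = 893 + 913·3236 = 2955361.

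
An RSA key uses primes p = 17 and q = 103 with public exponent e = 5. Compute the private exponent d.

φ(n) = (p−1)(q−1) = 16·102 = 1632.
Need d with 5·d ≡ 1 (mod 1632). Apply the extended Euclidean algorithm:
1632 = 326*5 + 2
5 = 2*2 + 1
2 = 2*1 + 0
Back-substitute:
1 = 5 − 2·2
1 = −2·1632 + 653·5
So 5·653 ≡ 1 (mod 1632), hence d = 653.

653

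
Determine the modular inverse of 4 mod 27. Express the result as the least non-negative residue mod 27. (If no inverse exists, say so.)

7

Run Euclid on (27, 4):
27 = 6*4 + 3
4 = 1*3 + 1
3 = 3*1 + 0
The gcd is 1. Working backward:
1 = 4 − 3
1 = −27 + 7·4
So 4·7 ≡ 1 (mod 27).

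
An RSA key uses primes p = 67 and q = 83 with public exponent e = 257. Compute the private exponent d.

φ(n) = (p−1)(q−1) = 66·82 = 5412.
Need d with 257·d ≡ 1 (mod 5412). Apply the extended Euclidean algorithm:
5412 = 21*257 + 15
257 = 17*15 + 2
15 = 7*2 + 1
2 = 2*1 + 0
Back-substitute:
1 = 15 − 7·2
1 = −7·257 + 120·15
1 = 120·5412 − 2527·257
So 257·(-2527) ≡ 1 (mod 5412), hence d ≡ -2527 ≡ 2885 (mod 5412).

2885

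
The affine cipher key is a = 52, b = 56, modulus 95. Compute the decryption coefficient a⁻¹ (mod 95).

53

gcd(95, 52) by repeated division:
95 = 1·52 + 43
52 = 1·43 + 9
43 = 4·9 + 7
9 = 1·7 + 2
7 = 3·2 + 1
2 = 2·1 + 0
Since gcd(52, 95) = 1, back-substitute to write 1 as a combination:
1 = 7 − 3·2
1 = −3·9 + 4·7
1 = 4·43 − 19·9
1 = −19·52 + 23·43
1 = 23·95 − 42·52
Thus 52·(-42) ≡ 1 (mod 95); reducing, -42 mod 95 = 53.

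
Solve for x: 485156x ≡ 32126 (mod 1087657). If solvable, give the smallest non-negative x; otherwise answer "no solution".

First find gcd(485156, 1087657):
1087657 = 2·485156 + 117345
485156 = 4·117345 + 15776
117345 = 7·15776 + 6913
15776 = 2·6913 + 1950
6913 = 3·1950 + 1063
1950 = 1·1063 + 887
1063 = 1·887 + 176
887 = 5·176 + 7
176 = 25·7 + 1
7 = 7·1 + 0
gcd = 1, so a unique solution mod 1087657 exists.
Back-substitute for the Bézout coefficients:
1 = 176 − 25·7
1 = −25·887 + 126·176
1 = 126·1063 − 151·887
1 = −151·1950 + 277·1063
1 = 277·6913 − 982·1950
1 = −982·15776 + 2241·6913
1 = 2241·117345 − 16669·15776
1 = −16669·485156 + 68917·117345
1 = 68917·1087657 − 154503·485156
So 485156·(-154503) ≡ 1 (mod 1087657), giving 485156⁻¹ ≡ 933154.
x ≡ 485156⁻¹·32126 ≡ 933154·32126 ≡ 503170 (mod 1087657).

503170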